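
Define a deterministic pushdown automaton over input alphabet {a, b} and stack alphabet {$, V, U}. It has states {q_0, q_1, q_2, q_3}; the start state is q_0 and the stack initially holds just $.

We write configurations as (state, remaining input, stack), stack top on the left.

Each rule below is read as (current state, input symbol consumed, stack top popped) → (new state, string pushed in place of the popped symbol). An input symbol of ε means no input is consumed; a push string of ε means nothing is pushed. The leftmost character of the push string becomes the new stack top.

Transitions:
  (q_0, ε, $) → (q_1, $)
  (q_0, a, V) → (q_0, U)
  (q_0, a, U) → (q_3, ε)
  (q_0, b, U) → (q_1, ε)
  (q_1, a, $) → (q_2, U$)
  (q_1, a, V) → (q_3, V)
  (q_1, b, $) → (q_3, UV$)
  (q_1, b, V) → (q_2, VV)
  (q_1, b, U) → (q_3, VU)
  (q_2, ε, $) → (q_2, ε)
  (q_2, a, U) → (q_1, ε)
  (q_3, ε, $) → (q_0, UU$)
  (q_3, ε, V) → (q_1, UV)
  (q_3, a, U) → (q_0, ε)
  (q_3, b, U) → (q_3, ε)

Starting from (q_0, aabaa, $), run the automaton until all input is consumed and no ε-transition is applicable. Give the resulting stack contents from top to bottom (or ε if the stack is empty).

(q_0, aabaa, $) ⊢ (q_1, aabaa, $) ⊢ (q_2, abaa, U$) ⊢ (q_1, baa, $) ⊢ (q_3, aa, UV$) ⊢ (q_0, a, V$) ⊢ (q_0, ε, U$)
All input consumed in state q_0 with stack U$.

U$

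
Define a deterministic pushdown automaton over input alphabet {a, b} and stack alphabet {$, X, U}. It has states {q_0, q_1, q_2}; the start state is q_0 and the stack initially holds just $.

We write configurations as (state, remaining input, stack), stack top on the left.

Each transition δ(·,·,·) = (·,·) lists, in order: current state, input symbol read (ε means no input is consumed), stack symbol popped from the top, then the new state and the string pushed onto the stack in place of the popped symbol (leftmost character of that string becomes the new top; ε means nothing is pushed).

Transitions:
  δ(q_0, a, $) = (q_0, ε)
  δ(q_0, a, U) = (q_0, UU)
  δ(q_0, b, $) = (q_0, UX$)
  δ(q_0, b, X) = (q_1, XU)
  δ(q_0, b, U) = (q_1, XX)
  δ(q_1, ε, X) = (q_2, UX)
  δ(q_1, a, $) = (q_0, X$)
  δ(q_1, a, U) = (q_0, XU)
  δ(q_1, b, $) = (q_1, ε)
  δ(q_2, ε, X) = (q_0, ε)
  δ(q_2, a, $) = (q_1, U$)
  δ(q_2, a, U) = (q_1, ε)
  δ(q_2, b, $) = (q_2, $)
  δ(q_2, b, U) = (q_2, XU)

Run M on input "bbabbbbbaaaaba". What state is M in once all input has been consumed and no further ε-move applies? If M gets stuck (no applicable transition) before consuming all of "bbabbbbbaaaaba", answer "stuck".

(q_0, bbabbbbbaaaaba, $)
  read b, top $: go to q_0, push UX$ → (q_0, babbbbbaaaaba, UX$)
  read b, top U: go to q_1, push XX → (q_1, abbbbbaaaaba, XXX$)
  ε-move, top X: go to q_2, push UX → (q_2, abbbbbaaaaba, UXXX$)
  read a, top U: go to q_1, push ε → (q_1, bbbbbaaaaba, XXX$)
  ε-move, top X: go to q_2, push UX → (q_2, bbbbbaaaaba, UXXX$)
  read b, top U: go to q_2, push XU → (q_2, bbbbaaaaba, XUXXX$)
  ε-move, top X: go to q_0, push ε → (q_0, bbbbaaaaba, UXXX$)
  read b, top U: go to q_1, push XX → (q_1, bbbaaaaba, XXXXX$)
  ε-move, top X: go to q_2, push UX → (q_2, bbbaaaaba, UXXXXX$)
  read b, top U: go to q_2, push XU → (q_2, bbaaaaba, XUXXXXX$)
  ε-move, top X: go to q_0, push ε → (q_0, bbaaaaba, UXXXXX$)
  read b, top U: go to q_1, push XX → (q_1, baaaaba, XXXXXXX$)
  ε-move, top X: go to q_2, push UX → (q_2, baaaaba, UXXXXXXX$)
  read b, top U: go to q_2, push XU → (q_2, aaaaba, XUXXXXXXX$)
  ε-move, top X: go to q_0, push ε → (q_0, aaaaba, UXXXXXXX$)
  read a, top U: go to q_0, push UU → (q_0, aaaba, UUXXXXXXX$)
  read a, top U: go to q_0, push UU → (q_0, aaba, UUUXXXXXXX$)
  read a, top U: go to q_0, push UU → (q_0, aba, UUUUXXXXXXX$)
  read a, top U: go to q_0, push UU → (q_0, ba, UUUUUXXXXXXX$)
  read b, top U: go to q_1, push XX → (q_1, a, XXUUUUXXXXXXX$)
  ε-move, top X: go to q_2, push UX → (q_2, a, UXXUUUUXXXXXXX$)
  read a, top U: go to q_1, push ε → (q_1, ε, XXUUUUXXXXXXX$)
  ε-move, top X: go to q_2, push UX → (q_2, ε, UXXUUUUXXXXXXX$)
All input consumed; M is in state q_2.

q_2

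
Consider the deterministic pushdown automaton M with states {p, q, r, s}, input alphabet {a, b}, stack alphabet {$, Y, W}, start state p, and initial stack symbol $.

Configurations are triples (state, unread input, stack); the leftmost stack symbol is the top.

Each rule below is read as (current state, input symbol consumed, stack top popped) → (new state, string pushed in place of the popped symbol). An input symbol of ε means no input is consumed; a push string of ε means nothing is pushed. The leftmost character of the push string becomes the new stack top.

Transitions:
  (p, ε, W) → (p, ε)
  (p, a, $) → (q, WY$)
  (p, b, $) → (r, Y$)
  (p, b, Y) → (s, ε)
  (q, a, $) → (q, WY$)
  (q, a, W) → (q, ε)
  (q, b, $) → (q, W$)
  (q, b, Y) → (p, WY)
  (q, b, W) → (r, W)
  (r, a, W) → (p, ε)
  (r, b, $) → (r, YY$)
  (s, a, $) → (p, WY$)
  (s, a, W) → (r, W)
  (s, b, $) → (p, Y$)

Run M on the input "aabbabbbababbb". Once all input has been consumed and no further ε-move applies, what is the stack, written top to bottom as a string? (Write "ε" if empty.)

$

(p, aabbabbbababbb, $)
  read a, top $: go to q, push WY$ → (q, abbabbbababbb, WY$)
  read a, top W: go to q, push ε → (q, bbabbbababbb, Y$)
  read b, top Y: go to p, push WY → (p, babbbababbb, WY$)
  ε-move, top W: go to p, push ε → (p, babbbababbb, Y$)
  read b, top Y: go to s, push ε → (s, abbbababbb, $)
  read a, top $: go to p, push WY$ → (p, bbbababbb, WY$)
  ε-move, top W: go to p, push ε → (p, bbbababbb, Y$)
  read b, top Y: go to s, push ε → (s, bbababbb, $)
  read b, top $: go to p, push Y$ → (p, bababbb, Y$)
  read b, top Y: go to s, push ε → (s, ababbb, $)
  read a, top $: go to p, push WY$ → (p, babbb, WY$)
  ε-move, top W: go to p, push ε → (p, babbb, Y$)
  read b, top Y: go to s, push ε → (s, abbb, $)
  read a, top $: go to p, push WY$ → (p, bbb, WY$)
  ε-move, top W: go to p, push ε → (p, bbb, Y$)
  read b, top Y: go to s, push ε → (s, bb, $)
  read b, top $: go to p, push Y$ → (p, b, Y$)
  read b, top Y: go to s, push ε → (s, ε, $)
All input consumed in state s with stack $.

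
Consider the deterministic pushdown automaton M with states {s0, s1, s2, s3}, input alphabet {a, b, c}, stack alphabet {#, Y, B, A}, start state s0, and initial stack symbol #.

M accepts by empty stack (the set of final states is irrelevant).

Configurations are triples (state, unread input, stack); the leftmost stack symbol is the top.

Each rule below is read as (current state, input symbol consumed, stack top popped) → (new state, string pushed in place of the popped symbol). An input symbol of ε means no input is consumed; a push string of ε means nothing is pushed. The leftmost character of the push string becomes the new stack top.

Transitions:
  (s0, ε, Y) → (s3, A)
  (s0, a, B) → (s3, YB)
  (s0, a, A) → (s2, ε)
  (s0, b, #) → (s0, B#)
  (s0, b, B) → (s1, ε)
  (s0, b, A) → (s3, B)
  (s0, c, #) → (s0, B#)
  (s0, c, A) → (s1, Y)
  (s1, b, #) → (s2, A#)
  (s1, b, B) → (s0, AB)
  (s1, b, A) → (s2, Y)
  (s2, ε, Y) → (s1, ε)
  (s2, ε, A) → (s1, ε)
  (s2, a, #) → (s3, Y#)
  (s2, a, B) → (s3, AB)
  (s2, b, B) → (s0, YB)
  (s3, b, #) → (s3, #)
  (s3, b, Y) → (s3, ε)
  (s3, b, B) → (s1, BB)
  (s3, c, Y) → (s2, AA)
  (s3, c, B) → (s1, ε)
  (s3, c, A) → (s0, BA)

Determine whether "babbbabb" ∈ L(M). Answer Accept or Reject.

Reject

(s0, babbbabb, #)
  read b, top #: go to s0, push B# → (s0, abbbabb, B#)
  read a, top B: go to s3, push YB → (s3, bbbabb, YB#)
  read b, top Y: go to s3, push ε → (s3, bbabb, B#)
  read b, top B: go to s1, push BB → (s1, babb, BB#)
  read b, top B: go to s0, push AB → (s0, abb, ABB#)
  read a, top A: go to s2, push ε → (s2, bb, BB#)
  read b, top B: go to s0, push YB → (s0, b, YBB#)
  ε-move, top Y: go to s3, push A → (s3, b, ABB#)
No transition applies at (s3, b, ABB#); input not fully consumed.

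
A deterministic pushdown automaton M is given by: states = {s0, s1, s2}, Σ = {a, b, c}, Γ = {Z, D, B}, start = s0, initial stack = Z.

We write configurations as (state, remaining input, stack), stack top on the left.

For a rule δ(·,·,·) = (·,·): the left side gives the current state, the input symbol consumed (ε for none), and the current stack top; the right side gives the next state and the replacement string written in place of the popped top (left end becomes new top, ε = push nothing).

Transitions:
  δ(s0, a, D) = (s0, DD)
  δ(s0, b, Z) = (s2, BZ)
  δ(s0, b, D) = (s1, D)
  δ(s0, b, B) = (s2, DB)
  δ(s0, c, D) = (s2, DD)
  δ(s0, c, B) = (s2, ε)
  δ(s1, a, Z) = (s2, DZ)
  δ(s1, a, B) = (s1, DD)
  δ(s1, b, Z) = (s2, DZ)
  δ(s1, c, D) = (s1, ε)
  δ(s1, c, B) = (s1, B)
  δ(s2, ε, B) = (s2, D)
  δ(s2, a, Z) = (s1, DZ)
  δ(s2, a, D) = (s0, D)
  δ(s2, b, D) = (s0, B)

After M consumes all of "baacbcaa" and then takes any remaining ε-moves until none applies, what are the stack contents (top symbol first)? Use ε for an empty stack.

(s0, baacbcaa, Z) ⊢ (s2, aacbcaa, BZ) ⊢ (s2, aacbcaa, DZ) ⊢ (s0, acbcaa, DZ) ⊢ (s0, cbcaa, DDZ) ⊢ (s2, bcaa, DDDZ) ⊢ (s0, caa, BDDZ) ⊢ (s2, aa, DDZ) ⊢ (s0, a, DDZ) ⊢ (s0, ε, DDDZ)
All input consumed in state s0 with stack DDDZ.

DDDZ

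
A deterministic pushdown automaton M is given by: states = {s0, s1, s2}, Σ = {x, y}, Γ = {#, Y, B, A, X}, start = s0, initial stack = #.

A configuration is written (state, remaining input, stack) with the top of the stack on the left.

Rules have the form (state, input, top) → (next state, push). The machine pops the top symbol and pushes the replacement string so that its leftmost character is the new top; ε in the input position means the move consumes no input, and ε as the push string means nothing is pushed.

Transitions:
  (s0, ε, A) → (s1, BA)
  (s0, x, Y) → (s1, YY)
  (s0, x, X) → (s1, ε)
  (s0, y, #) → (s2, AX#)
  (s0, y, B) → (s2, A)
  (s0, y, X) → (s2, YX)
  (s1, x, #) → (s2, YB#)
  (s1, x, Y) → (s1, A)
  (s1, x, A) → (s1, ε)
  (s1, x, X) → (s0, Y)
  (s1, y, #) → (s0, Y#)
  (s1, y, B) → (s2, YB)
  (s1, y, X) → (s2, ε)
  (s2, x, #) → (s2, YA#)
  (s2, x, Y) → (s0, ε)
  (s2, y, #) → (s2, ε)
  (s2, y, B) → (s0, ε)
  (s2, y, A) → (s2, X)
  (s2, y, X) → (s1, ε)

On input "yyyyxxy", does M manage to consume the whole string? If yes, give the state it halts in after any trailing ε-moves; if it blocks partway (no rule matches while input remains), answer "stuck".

s2

(s0, yyyyxxy, #)
  read y, top #: go to s2, push AX# → (s2, yyyxxy, AX#)
  read y, top A: go to s2, push X → (s2, yyxxy, XX#)
  read y, top X: go to s1, push ε → (s1, yxxy, X#)
  read y, top X: go to s2, push ε → (s2, xxy, #)
  read x, top #: go to s2, push YA# → (s2, xy, YA#)
  read x, top Y: go to s0, push ε → (s0, y, A#)
  ε-move, top A: go to s1, push BA → (s1, y, BA#)
  read y, top B: go to s2, push YB → (s2, ε, YBA#)
All input consumed; M is in state s2.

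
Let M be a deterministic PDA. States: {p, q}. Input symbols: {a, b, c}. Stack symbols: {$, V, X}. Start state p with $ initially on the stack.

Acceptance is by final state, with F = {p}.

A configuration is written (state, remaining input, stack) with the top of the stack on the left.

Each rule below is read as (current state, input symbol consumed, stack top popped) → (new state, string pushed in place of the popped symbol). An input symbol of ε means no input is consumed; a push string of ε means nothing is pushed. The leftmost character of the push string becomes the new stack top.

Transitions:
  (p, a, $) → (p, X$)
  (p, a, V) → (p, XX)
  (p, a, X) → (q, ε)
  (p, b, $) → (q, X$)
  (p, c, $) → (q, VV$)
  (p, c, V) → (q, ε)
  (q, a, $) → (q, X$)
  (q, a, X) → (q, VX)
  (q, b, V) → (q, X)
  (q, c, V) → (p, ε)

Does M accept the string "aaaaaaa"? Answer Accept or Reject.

(p, aaaaaaa, $)
  read a, top $: go to p, push X$ → (p, aaaaaa, X$)
  read a, top X: go to q, push ε → (q, aaaaa, $)
  read a, top $: go to q, push X$ → (q, aaaa, X$)
  read a, top X: go to q, push VX → (q, aaa, VX$)
No transition applies at (q, aaa, VX$); input not fully consumed.

Reject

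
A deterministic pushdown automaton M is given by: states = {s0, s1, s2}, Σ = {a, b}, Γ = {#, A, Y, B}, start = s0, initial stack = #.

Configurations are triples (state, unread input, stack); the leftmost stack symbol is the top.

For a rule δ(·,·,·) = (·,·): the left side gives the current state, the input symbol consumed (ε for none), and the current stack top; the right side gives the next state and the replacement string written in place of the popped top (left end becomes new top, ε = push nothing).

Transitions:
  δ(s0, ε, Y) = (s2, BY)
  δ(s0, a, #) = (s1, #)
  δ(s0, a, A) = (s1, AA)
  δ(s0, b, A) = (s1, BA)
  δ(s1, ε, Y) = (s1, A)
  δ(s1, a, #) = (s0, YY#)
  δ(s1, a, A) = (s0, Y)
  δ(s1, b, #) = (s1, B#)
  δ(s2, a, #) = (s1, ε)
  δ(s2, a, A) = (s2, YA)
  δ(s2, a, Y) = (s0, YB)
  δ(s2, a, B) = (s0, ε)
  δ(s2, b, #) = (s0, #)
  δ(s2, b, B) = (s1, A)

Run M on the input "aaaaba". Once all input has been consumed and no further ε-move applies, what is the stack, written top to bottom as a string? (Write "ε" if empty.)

(s0, aaaaba, #)
  read a, top #: go to s1, push # → (s1, aaaba, #)
  read a, top #: go to s0, push YY# → (s0, aaba, YY#)
  ε-move, top Y: go to s2, push BY → (s2, aaba, BYY#)
  read a, top B: go to s0, push ε → (s0, aba, YY#)
  ε-move, top Y: go to s2, push BY → (s2, aba, BYY#)
  read a, top B: go to s0, push ε → (s0, ba, YY#)
  ε-move, top Y: go to s2, push BY → (s2, ba, BYY#)
  read b, top B: go to s1, push A → (s1, a, AYY#)
  read a, top A: go to s0, push Y → (s0, ε, YYY#)
  ε-move, top Y: go to s2, push BY → (s2, ε, BYYY#)
All input consumed in state s2 with stack BYYY#.

BYYY#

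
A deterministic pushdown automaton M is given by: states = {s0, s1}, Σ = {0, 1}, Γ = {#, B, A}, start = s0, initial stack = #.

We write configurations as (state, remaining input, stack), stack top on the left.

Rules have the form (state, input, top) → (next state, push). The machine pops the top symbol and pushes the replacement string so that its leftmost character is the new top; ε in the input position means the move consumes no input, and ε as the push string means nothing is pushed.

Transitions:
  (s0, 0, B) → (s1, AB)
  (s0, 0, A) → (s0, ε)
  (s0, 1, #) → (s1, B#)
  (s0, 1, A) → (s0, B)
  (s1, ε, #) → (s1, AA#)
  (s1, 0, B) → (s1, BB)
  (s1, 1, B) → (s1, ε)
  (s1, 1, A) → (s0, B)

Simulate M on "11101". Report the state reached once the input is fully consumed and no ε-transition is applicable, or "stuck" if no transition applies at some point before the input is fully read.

s0

(s0, 11101, #)
  read 1, top #: go to s1, push B# → (s1, 1101, B#)
  read 1, top B: go to s1, push ε → (s1, 101, #)
  ε-move, top #: go to s1, push AA# → (s1, 101, AA#)
  read 1, top A: go to s0, push B → (s0, 01, BA#)
  read 0, top B: go to s1, push AB → (s1, 1, ABA#)
  read 1, top A: go to s0, push B → (s0, ε, BBA#)
All input consumed; M is in state s0.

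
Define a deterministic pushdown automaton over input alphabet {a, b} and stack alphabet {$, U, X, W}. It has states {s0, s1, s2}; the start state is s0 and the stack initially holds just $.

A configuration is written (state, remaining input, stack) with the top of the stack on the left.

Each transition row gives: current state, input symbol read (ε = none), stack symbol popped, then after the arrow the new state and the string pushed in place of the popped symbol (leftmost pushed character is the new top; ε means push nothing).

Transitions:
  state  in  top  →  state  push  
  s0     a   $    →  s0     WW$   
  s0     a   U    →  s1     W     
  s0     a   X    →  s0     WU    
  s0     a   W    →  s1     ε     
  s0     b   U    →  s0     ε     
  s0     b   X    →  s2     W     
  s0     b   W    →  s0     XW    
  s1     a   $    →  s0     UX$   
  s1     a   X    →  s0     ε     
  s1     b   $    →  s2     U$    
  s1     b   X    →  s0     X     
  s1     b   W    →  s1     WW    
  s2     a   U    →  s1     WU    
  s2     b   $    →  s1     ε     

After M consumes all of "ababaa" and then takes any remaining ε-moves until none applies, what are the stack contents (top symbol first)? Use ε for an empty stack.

(s0, ababaa, $) ⊢ (s0, babaa, WW$) ⊢ (s0, abaa, XWW$) ⊢ (s0, baa, WUWW$) ⊢ (s0, aa, XWUWW$) ⊢ (s0, a, WUWUWW$) ⊢ (s1, ε, UWUWW$)
All input consumed in state s1 with stack UWUWW$.

UWUWW$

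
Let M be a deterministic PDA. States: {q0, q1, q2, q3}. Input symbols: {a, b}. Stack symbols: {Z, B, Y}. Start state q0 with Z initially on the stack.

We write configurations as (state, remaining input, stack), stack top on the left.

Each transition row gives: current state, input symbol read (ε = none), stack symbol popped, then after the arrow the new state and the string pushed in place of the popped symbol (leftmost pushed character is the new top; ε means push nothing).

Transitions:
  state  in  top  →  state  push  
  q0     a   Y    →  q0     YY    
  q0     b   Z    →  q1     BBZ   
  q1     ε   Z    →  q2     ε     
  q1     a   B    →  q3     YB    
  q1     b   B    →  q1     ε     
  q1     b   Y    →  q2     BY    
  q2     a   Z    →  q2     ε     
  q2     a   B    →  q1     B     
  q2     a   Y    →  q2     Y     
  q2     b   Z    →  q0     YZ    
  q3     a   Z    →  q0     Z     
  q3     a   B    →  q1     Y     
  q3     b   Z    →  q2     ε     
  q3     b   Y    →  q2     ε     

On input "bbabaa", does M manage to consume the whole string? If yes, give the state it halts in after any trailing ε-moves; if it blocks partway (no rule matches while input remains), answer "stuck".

q3

(q0, bbabaa, Z)
  read b, top Z: go to q1, push BBZ → (q1, babaa, BBZ)
  read b, top B: go to q1, push ε → (q1, abaa, BZ)
  read a, top B: go to q3, push YB → (q3, baa, YBZ)
  read b, top Y: go to q2, push ε → (q2, aa, BZ)
  read a, top B: go to q1, push B → (q1, a, BZ)
  read a, top B: go to q3, push YB → (q3, ε, YBZ)
All input consumed; M is in state q3.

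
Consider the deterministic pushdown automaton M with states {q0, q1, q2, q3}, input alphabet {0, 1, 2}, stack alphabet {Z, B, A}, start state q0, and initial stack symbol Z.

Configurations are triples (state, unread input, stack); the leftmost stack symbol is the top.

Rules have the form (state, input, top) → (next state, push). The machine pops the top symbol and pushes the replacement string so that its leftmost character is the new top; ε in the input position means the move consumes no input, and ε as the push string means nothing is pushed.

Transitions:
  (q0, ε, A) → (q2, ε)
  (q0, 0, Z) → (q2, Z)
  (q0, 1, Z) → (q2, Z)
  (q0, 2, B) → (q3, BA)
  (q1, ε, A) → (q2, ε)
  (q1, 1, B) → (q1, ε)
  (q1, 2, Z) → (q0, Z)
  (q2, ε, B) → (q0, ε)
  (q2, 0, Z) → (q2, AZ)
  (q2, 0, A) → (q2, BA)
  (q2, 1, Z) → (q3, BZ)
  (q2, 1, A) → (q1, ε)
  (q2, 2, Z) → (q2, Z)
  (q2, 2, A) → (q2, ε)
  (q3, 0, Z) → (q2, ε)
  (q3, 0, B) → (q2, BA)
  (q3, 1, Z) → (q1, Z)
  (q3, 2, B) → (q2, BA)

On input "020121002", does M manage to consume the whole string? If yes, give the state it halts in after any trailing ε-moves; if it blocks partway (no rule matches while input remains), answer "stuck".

(q0, 020121002, Z) ⊢ (q2, 20121002, Z) ⊢ (q2, 0121002, Z) ⊢ (q2, 121002, AZ) ⊢ (q1, 21002, Z) ⊢ (q0, 1002, Z) ⊢ (q2, 002, Z) ⊢ (q2, 02, AZ) ⊢ (q2, 2, BAZ) ⊢ (q0, 2, AZ) ⊢ (q2, 2, Z) ⊢ (q2, ε, Z)
All input consumed; M is in state q2.

q2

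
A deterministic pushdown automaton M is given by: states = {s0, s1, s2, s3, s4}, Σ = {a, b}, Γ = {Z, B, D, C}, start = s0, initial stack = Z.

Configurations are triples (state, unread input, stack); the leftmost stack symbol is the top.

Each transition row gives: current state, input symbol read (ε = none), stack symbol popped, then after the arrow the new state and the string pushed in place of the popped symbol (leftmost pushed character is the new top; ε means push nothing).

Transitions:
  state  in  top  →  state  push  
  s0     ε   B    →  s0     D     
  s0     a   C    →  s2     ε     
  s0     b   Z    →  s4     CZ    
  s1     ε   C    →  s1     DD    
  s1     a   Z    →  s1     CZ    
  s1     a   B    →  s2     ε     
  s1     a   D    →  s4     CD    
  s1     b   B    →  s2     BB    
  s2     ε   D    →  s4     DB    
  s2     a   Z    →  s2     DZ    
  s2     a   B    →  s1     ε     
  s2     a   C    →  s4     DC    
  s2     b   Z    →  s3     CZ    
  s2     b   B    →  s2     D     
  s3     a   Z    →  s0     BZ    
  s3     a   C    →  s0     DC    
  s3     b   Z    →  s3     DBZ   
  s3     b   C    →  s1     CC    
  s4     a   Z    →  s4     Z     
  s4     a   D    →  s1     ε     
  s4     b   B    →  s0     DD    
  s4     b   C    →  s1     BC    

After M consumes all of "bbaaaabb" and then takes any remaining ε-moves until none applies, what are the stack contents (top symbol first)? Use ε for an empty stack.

(s0, bbaaaabb, Z)
  read b, top Z: go to s4, push CZ → (s4, baaaabb, CZ)
  read b, top C: go to s1, push BC → (s1, aaaabb, BCZ)
  read a, top B: go to s2, push ε → (s2, aaabb, CZ)
  read a, top C: go to s4, push DC → (s4, aabb, DCZ)
  read a, top D: go to s1, push ε → (s1, abb, CZ)
  ε-move, top C: go to s1, push DD → (s1, abb, DDZ)
  read a, top D: go to s4, push CD → (s4, bb, CDDZ)
  read b, top C: go to s1, push BC → (s1, b, BCDDZ)
  read b, top B: go to s2, push BB → (s2, ε, BBCDDZ)
All input consumed in state s2 with stack BBCDDZ.

BBCDDZ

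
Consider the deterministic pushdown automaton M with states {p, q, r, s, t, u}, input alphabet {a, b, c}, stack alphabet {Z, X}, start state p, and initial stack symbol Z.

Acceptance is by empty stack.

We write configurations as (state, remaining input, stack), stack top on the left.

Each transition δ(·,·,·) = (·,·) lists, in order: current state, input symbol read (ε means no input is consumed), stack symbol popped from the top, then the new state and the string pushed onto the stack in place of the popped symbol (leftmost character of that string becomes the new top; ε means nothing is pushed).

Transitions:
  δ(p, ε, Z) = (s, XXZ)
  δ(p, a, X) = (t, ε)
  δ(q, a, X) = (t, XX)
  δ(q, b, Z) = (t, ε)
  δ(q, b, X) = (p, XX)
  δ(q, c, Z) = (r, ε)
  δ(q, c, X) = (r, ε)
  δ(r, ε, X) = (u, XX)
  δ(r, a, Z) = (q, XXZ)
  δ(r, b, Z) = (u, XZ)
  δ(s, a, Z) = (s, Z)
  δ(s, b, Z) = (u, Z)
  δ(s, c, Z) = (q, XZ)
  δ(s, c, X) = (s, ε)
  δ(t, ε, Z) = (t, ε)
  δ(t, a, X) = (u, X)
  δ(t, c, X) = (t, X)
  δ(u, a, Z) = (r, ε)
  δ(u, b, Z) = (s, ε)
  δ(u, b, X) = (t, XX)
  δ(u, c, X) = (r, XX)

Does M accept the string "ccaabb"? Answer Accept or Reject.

(p, ccaabb, Z)
  ε-move, top Z: go to s, push XXZ → (s, ccaabb, XXZ)
  read c, top X: go to s, push ε → (s, caabb, XZ)
  read c, top X: go to s, push ε → (s, aabb, Z)
  read a, top Z: go to s, push Z → (s, abb, Z)
  read a, top Z: go to s, push Z → (s, bb, Z)
  read b, top Z: go to u, push Z → (u, b, Z)
  read b, top Z: go to s, push ε → (s, ε, ε)
All input consumed and the stack is empty.

Accept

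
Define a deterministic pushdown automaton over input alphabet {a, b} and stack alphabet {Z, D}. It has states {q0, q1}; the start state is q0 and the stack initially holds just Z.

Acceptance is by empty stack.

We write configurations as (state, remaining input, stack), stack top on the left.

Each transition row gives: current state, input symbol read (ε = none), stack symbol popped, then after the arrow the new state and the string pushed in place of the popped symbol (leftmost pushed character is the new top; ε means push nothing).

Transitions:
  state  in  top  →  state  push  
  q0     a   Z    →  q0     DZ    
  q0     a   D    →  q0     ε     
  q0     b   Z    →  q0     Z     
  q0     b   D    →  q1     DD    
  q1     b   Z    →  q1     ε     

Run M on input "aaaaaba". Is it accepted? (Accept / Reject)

(q0, aaaaaba, Z)
  read a, top Z: go to q0, push DZ → (q0, aaaaba, DZ)
  read a, top D: go to q0, push ε → (q0, aaaba, Z)
  read a, top Z: go to q0, push DZ → (q0, aaba, DZ)
  read a, top D: go to q0, push ε → (q0, aba, Z)
  read a, top Z: go to q0, push DZ → (q0, ba, DZ)
  read b, top D: go to q1, push DD → (q1, a, DDZ)
No transition applies at (q1, a, DDZ); input not fully consumed.

Reject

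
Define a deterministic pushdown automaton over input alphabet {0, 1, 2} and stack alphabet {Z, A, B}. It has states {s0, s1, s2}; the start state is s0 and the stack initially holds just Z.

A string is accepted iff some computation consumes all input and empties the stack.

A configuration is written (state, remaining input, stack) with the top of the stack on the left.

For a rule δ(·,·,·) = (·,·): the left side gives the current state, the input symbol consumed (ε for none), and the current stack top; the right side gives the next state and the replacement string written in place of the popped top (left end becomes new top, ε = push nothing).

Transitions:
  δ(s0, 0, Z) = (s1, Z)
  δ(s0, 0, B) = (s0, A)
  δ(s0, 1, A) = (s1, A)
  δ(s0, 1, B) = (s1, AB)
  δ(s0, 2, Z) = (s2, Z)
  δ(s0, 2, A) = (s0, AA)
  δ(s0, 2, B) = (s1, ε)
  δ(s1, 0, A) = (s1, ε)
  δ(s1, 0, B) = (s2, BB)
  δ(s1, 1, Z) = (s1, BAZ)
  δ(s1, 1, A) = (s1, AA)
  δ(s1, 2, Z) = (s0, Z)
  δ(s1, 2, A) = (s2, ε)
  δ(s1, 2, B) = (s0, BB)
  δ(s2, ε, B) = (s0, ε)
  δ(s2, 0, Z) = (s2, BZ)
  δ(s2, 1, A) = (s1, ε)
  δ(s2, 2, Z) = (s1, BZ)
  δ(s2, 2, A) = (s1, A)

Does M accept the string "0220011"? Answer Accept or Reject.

Reject

(s0, 0220011, Z)
  read 0, top Z: go to s1, push Z → (s1, 220011, Z)
  read 2, top Z: go to s0, push Z → (s0, 20011, Z)
  read 2, top Z: go to s2, push Z → (s2, 0011, Z)
  read 0, top Z: go to s2, push BZ → (s2, 011, BZ)
  ε-move, top B: go to s0, push ε → (s0, 011, Z)
  read 0, top Z: go to s1, push Z → (s1, 11, Z)
  read 1, top Z: go to s1, push BAZ → (s1, 1, BAZ)
No transition applies at (s1, 1, BAZ); input not fully consumed.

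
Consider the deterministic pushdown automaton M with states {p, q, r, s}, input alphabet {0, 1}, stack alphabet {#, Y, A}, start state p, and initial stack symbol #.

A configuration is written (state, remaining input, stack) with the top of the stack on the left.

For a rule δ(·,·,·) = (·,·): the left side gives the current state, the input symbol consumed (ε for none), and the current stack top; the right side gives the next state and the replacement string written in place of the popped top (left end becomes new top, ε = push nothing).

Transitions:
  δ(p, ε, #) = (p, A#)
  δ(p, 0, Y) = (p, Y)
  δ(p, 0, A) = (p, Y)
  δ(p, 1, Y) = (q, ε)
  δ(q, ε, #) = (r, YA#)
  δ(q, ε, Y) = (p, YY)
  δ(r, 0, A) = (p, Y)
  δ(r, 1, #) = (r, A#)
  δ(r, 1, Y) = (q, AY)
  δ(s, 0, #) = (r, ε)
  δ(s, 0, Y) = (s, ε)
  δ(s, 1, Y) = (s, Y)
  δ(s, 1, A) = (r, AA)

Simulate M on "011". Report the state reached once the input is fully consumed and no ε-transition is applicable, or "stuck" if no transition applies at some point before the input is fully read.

q

(p, 011, #) ⊢ (p, 011, A#) ⊢ (p, 11, Y#) ⊢ (q, 1, #) ⊢ (r, 1, YA#) ⊢ (q, ε, AYA#)
All input consumed; M is in state q.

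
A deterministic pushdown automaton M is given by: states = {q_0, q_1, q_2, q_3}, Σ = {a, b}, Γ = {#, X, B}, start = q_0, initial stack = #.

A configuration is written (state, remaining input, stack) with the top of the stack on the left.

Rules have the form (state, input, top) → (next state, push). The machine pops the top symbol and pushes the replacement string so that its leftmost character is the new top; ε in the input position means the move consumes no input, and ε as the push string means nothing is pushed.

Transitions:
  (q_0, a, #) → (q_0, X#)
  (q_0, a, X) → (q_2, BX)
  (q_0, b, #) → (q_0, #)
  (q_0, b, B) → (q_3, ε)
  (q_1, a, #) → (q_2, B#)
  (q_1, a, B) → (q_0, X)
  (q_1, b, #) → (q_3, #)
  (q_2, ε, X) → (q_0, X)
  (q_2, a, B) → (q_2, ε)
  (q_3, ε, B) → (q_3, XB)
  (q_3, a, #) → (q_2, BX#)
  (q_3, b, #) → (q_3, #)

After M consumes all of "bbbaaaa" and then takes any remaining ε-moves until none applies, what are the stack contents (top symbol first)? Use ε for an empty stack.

(q_0, bbbaaaa, #) ⊢ (q_0, bbaaaa, #) ⊢ (q_0, baaaa, #) ⊢ (q_0, aaaa, #) ⊢ (q_0, aaa, X#) ⊢ (q_2, aa, BX#) ⊢ (q_2, a, X#) ⊢ (q_0, a, X#) ⊢ (q_2, ε, BX#)
All input consumed in state q_2 with stack BX#.

BX#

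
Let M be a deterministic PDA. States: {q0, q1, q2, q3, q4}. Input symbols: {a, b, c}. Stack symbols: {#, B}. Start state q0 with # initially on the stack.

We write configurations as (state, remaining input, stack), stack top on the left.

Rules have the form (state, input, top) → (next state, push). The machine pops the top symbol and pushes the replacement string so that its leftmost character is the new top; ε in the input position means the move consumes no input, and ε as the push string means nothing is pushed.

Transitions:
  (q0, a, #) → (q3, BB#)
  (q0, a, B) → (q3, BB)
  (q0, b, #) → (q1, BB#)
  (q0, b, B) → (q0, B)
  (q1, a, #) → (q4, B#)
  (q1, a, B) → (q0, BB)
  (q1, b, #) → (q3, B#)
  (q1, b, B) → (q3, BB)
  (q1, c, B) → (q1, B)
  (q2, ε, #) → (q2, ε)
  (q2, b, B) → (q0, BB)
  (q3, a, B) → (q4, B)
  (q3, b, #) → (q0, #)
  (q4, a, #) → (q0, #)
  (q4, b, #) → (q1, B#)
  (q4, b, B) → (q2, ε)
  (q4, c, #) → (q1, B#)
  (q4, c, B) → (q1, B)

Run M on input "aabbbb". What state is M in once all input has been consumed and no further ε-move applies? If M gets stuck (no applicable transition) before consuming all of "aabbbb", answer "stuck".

(q0, aabbbb, #)
  read a, top #: go to q3, push BB# → (q3, abbbb, BB#)
  read a, top B: go to q4, push B → (q4, bbbb, BB#)
  read b, top B: go to q2, push ε → (q2, bbb, B#)
  read b, top B: go to q0, push BB → (q0, bb, BB#)
  read b, top B: go to q0, push B → (q0, b, BB#)
  read b, top B: go to q0, push B → (q0, ε, BB#)
All input consumed; M is in state q0.

q0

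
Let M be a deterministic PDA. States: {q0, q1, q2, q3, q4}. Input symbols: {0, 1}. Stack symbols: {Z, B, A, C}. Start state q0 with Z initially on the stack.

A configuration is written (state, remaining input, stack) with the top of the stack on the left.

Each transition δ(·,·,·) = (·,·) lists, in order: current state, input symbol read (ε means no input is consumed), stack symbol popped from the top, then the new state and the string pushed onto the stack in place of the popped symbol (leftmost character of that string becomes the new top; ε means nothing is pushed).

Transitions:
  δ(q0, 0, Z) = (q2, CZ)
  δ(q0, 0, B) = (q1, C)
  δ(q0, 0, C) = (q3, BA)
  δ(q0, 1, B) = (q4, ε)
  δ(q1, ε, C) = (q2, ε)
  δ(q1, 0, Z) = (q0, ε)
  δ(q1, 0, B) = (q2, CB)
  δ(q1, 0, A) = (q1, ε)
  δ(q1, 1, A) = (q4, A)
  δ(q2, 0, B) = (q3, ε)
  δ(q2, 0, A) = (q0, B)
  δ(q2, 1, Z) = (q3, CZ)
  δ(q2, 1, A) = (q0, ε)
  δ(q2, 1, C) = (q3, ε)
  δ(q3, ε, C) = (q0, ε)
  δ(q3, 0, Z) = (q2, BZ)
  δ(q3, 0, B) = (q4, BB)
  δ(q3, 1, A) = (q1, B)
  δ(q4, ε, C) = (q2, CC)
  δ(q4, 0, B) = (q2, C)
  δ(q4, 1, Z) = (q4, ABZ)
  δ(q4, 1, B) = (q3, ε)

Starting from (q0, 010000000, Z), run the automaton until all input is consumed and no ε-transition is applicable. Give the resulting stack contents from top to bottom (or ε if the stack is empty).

BZ

(q0, 010000000, Z) ⊢ (q2, 10000000, CZ) ⊢ (q3, 0000000, Z) ⊢ (q2, 000000, BZ) ⊢ (q3, 00000, Z) ⊢ (q2, 0000, BZ) ⊢ (q3, 000, Z) ⊢ (q2, 00, BZ) ⊢ (q3, 0, Z) ⊢ (q2, ε, BZ)
All input consumed in state q2 with stack BZ.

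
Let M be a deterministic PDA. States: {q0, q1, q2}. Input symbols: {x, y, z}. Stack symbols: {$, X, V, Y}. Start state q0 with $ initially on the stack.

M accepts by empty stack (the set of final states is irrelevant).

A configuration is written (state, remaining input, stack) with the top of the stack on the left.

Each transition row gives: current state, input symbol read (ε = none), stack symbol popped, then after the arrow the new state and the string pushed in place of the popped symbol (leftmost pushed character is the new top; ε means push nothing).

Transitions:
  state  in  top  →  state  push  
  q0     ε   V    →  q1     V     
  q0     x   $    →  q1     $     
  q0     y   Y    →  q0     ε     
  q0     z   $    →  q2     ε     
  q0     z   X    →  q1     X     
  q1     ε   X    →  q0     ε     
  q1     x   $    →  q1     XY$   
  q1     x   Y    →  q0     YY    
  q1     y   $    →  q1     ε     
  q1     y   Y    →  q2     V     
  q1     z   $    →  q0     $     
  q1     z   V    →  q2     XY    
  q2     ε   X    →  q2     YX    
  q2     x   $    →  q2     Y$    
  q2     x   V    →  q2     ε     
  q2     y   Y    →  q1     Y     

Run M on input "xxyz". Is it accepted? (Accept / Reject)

(q0, xxyz, $)
  read x, top $: go to q1, push $ → (q1, xyz, $)
  read x, top $: go to q1, push XY$ → (q1, yz, XY$)
  ε-move, top X: go to q0, push ε → (q0, yz, Y$)
  read y, top Y: go to q0, push ε → (q0, z, $)
  read z, top $: go to q2, push ε → (q2, ε, ε)
All input consumed and the stack is empty.

Accept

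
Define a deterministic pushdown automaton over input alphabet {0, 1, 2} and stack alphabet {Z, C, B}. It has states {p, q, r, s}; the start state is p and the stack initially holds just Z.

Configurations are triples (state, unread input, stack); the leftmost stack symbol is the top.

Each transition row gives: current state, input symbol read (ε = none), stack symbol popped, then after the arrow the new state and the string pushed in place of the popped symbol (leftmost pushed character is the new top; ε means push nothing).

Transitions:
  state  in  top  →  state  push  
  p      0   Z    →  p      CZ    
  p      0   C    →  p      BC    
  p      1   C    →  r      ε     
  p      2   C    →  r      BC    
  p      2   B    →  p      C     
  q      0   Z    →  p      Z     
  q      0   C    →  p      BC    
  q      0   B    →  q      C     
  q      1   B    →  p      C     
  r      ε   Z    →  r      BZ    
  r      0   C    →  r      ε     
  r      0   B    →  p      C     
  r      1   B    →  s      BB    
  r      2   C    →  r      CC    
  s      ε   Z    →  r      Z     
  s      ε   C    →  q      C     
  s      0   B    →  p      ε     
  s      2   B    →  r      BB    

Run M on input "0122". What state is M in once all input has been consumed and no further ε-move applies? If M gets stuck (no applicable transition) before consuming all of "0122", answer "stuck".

(p, 0122, Z)
  read 0, top Z: go to p, push CZ → (p, 122, CZ)
  read 1, top C: go to r, push ε → (r, 22, Z)
  ε-move, top Z: go to r, push BZ → (r, 22, BZ)
No transition for (r, 2, top B); M blocks with input 22 remaining.

stuck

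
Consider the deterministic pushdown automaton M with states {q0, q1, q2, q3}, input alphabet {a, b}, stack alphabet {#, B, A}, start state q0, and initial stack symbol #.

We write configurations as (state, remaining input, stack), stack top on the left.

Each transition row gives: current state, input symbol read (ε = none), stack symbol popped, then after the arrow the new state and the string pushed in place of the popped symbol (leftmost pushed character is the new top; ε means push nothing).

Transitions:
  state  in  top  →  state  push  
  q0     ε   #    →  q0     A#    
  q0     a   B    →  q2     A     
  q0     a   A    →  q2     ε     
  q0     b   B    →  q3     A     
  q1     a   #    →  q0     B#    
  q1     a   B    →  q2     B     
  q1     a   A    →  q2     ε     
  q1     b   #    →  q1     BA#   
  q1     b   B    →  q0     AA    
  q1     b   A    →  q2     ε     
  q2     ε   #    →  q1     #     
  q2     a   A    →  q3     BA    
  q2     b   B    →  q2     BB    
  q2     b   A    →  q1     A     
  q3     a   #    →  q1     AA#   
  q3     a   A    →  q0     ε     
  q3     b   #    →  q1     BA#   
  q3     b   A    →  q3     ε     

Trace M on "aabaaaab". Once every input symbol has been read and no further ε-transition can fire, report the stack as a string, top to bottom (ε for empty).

A#

(q0, aabaaaab, #) ⊢ (q0, aabaaaab, A#) ⊢ (q2, abaaaab, #) ⊢ (q1, abaaaab, #) ⊢ (q0, baaaab, B#) ⊢ (q3, aaaab, A#) ⊢ (q0, aaab, #) ⊢ (q0, aaab, A#) ⊢ (q2, aab, #) ⊢ (q1, aab, #) ⊢ (q0, ab, B#) ⊢ (q2, b, A#) ⊢ (q1, ε, A#)
All input consumed in state q1 with stack A#.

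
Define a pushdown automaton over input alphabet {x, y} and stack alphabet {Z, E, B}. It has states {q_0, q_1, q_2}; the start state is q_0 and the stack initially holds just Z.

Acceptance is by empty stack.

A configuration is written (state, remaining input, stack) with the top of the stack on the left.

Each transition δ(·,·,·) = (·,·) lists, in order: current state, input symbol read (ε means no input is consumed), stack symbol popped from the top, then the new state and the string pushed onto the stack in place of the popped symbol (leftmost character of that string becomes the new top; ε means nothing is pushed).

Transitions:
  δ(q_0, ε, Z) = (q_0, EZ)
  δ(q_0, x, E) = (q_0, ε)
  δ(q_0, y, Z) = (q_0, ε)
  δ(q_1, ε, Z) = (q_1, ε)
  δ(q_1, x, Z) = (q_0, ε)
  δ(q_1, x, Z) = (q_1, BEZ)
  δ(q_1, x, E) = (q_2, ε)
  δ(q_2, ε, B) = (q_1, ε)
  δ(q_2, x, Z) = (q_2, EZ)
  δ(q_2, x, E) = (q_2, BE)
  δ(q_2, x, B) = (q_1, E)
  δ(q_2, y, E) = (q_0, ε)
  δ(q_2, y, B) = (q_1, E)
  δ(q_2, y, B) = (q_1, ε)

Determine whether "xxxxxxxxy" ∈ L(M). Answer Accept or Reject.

One accepting computation: (q_0, xxxxxxxxy, Z) ⊢ (q_0, xxxxxxxxy, EZ) ⊢ (q_0, xxxxxxxy, Z) ⊢ (q_0, xxxxxxxy, EZ) ⊢ (q_0, xxxxxxy, Z) ⊢ (q_0, xxxxxxy, EZ) ⊢ (q_0, xxxxxy, Z) ⊢ (q_0, xxxxxy, EZ) ⊢ (q_0, xxxxy, Z) ⊢ (q_0, xxxxy, EZ) ⊢ (q_0, xxxy, Z) ⊢ (q_0, xxxy, EZ) ⊢ (q_0, xxy, Z) ⊢ (q_0, xxy, EZ) ⊢ (q_0, xy, Z) ⊢ (q_0, xy, EZ) ⊢ (q_0, y, Z) ⊢ (q_0, ε, ε)
All input consumed and the stack is empty.

Accept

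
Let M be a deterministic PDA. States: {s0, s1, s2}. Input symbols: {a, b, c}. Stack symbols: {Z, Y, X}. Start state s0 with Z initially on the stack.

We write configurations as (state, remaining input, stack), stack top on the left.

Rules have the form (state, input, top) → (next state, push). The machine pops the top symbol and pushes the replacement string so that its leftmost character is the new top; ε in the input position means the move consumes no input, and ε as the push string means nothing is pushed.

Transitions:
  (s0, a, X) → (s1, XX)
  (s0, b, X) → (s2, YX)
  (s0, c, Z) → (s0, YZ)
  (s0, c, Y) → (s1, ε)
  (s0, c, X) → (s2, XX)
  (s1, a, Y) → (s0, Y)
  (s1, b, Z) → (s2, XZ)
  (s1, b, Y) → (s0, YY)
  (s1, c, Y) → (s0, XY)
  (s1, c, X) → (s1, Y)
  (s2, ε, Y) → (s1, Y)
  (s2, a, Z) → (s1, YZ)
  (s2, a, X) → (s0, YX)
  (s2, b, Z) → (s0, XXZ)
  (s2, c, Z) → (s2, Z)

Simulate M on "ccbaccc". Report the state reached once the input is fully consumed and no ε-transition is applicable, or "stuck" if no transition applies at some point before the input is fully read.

(s0, ccbaccc, Z) ⊢ (s0, cbaccc, YZ) ⊢ (s1, baccc, Z) ⊢ (s2, accc, XZ) ⊢ (s0, ccc, YXZ) ⊢ (s1, cc, XZ) ⊢ (s1, c, YZ) ⊢ (s0, ε, XYZ)
All input consumed; M is in state s0.

s0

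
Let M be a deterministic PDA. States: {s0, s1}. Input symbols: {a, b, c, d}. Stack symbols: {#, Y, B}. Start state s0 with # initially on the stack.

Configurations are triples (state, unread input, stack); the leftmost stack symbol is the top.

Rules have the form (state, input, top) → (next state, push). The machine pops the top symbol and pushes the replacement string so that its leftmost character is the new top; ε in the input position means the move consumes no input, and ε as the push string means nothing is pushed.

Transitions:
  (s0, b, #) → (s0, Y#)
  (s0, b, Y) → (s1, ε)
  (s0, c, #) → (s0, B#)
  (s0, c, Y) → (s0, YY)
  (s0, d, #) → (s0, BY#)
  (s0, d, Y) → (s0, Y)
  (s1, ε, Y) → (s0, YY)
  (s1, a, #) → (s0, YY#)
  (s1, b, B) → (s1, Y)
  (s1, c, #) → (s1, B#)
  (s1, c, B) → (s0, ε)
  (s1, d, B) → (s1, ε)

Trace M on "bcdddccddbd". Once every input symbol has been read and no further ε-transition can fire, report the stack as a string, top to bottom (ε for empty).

YYYY#

(s0, bcdddccddbd, #) ⊢ (s0, cdddccddbd, Y#) ⊢ (s0, dddccddbd, YY#) ⊢ (s0, ddccddbd, YY#) ⊢ (s0, dccddbd, YY#) ⊢ (s0, ccddbd, YY#) ⊢ (s0, cddbd, YYY#) ⊢ (s0, ddbd, YYYY#) ⊢ (s0, dbd, YYYY#) ⊢ (s0, bd, YYYY#) ⊢ (s1, d, YYY#) ⊢ (s0, d, YYYY#) ⊢ (s0, ε, YYYY#)
All input consumed in state s0 with stack YYYY#.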